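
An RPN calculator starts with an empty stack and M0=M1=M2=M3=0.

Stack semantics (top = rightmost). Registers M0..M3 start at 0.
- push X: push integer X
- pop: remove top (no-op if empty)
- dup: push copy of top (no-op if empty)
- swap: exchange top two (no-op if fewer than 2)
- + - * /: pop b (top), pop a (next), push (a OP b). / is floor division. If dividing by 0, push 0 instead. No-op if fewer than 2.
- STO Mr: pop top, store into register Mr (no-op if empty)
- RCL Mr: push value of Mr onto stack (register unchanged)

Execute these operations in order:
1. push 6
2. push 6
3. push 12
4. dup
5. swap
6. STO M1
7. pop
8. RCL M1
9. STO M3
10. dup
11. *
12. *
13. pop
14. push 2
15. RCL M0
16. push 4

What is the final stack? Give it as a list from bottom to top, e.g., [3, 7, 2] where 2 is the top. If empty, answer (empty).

After op 1 (push 6): stack=[6] mem=[0,0,0,0]
After op 2 (push 6): stack=[6,6] mem=[0,0,0,0]
After op 3 (push 12): stack=[6,6,12] mem=[0,0,0,0]
After op 4 (dup): stack=[6,6,12,12] mem=[0,0,0,0]
After op 5 (swap): stack=[6,6,12,12] mem=[0,0,0,0]
After op 6 (STO M1): stack=[6,6,12] mem=[0,12,0,0]
After op 7 (pop): stack=[6,6] mem=[0,12,0,0]
After op 8 (RCL M1): stack=[6,6,12] mem=[0,12,0,0]
After op 9 (STO M3): stack=[6,6] mem=[0,12,0,12]
After op 10 (dup): stack=[6,6,6] mem=[0,12,0,12]
After op 11 (*): stack=[6,36] mem=[0,12,0,12]
After op 12 (*): stack=[216] mem=[0,12,0,12]
After op 13 (pop): stack=[empty] mem=[0,12,0,12]
After op 14 (push 2): stack=[2] mem=[0,12,0,12]
After op 15 (RCL M0): stack=[2,0] mem=[0,12,0,12]
After op 16 (push 4): stack=[2,0,4] mem=[0,12,0,12]

Answer: [2, 0, 4]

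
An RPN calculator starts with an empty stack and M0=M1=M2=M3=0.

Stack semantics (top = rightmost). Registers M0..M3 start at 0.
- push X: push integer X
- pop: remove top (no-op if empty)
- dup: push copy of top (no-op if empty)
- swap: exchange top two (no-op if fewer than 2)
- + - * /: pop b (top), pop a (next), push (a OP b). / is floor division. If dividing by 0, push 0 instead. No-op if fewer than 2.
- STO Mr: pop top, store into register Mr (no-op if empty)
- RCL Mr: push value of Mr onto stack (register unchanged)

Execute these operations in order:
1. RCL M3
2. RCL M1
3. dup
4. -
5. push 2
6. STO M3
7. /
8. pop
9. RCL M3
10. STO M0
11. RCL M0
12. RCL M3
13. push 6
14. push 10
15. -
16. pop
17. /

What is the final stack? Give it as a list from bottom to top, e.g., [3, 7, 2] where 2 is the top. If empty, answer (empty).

After op 1 (RCL M3): stack=[0] mem=[0,0,0,0]
After op 2 (RCL M1): stack=[0,0] mem=[0,0,0,0]
After op 3 (dup): stack=[0,0,0] mem=[0,0,0,0]
After op 4 (-): stack=[0,0] mem=[0,0,0,0]
After op 5 (push 2): stack=[0,0,2] mem=[0,0,0,0]
After op 6 (STO M3): stack=[0,0] mem=[0,0,0,2]
After op 7 (/): stack=[0] mem=[0,0,0,2]
After op 8 (pop): stack=[empty] mem=[0,0,0,2]
After op 9 (RCL M3): stack=[2] mem=[0,0,0,2]
After op 10 (STO M0): stack=[empty] mem=[2,0,0,2]
After op 11 (RCL M0): stack=[2] mem=[2,0,0,2]
After op 12 (RCL M3): stack=[2,2] mem=[2,0,0,2]
After op 13 (push 6): stack=[2,2,6] mem=[2,0,0,2]
After op 14 (push 10): stack=[2,2,6,10] mem=[2,0,0,2]
After op 15 (-): stack=[2,2,-4] mem=[2,0,0,2]
After op 16 (pop): stack=[2,2] mem=[2,0,0,2]
After op 17 (/): stack=[1] mem=[2,0,0,2]

Answer: [1]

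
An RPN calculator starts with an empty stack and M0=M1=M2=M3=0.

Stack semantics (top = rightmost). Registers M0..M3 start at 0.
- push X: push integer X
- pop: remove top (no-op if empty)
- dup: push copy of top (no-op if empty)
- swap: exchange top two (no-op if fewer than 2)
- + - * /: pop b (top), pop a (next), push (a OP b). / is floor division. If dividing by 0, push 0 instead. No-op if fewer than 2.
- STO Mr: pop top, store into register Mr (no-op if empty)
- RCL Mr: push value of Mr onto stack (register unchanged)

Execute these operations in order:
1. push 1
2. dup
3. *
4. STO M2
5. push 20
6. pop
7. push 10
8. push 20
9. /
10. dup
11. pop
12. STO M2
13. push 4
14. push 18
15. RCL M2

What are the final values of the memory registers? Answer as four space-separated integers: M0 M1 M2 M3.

Answer: 0 0 0 0

Derivation:
After op 1 (push 1): stack=[1] mem=[0,0,0,0]
After op 2 (dup): stack=[1,1] mem=[0,0,0,0]
After op 3 (*): stack=[1] mem=[0,0,0,0]
After op 4 (STO M2): stack=[empty] mem=[0,0,1,0]
After op 5 (push 20): stack=[20] mem=[0,0,1,0]
After op 6 (pop): stack=[empty] mem=[0,0,1,0]
After op 7 (push 10): stack=[10] mem=[0,0,1,0]
After op 8 (push 20): stack=[10,20] mem=[0,0,1,0]
After op 9 (/): stack=[0] mem=[0,0,1,0]
After op 10 (dup): stack=[0,0] mem=[0,0,1,0]
After op 11 (pop): stack=[0] mem=[0,0,1,0]
After op 12 (STO M2): stack=[empty] mem=[0,0,0,0]
After op 13 (push 4): stack=[4] mem=[0,0,0,0]
After op 14 (push 18): stack=[4,18] mem=[0,0,0,0]
After op 15 (RCL M2): stack=[4,18,0] mem=[0,0,0,0]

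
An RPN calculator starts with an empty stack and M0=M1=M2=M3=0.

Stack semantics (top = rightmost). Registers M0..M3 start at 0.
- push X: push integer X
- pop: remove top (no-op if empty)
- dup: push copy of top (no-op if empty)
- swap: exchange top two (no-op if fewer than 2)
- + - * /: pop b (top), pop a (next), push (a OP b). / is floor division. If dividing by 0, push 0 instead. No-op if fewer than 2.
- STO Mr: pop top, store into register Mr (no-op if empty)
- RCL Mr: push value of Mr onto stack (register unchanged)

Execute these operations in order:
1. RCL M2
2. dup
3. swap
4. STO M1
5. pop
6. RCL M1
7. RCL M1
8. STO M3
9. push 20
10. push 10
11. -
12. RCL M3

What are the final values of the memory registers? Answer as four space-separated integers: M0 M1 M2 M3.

Answer: 0 0 0 0

Derivation:
After op 1 (RCL M2): stack=[0] mem=[0,0,0,0]
After op 2 (dup): stack=[0,0] mem=[0,0,0,0]
After op 3 (swap): stack=[0,0] mem=[0,0,0,0]
After op 4 (STO M1): stack=[0] mem=[0,0,0,0]
After op 5 (pop): stack=[empty] mem=[0,0,0,0]
After op 6 (RCL M1): stack=[0] mem=[0,0,0,0]
After op 7 (RCL M1): stack=[0,0] mem=[0,0,0,0]
After op 8 (STO M3): stack=[0] mem=[0,0,0,0]
After op 9 (push 20): stack=[0,20] mem=[0,0,0,0]
After op 10 (push 10): stack=[0,20,10] mem=[0,0,0,0]
After op 11 (-): stack=[0,10] mem=[0,0,0,0]
After op 12 (RCL M3): stack=[0,10,0] mem=[0,0,0,0]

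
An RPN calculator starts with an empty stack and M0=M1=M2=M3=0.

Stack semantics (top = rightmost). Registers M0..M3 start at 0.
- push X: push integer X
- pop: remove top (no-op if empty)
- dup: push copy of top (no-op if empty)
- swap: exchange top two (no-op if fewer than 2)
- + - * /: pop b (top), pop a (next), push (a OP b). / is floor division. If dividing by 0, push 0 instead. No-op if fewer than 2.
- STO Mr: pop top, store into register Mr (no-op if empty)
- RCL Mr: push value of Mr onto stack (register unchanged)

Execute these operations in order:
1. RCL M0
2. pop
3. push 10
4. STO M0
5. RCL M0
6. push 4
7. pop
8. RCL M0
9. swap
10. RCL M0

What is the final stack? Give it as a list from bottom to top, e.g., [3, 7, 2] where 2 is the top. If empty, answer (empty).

Answer: [10, 10, 10]

Derivation:
After op 1 (RCL M0): stack=[0] mem=[0,0,0,0]
After op 2 (pop): stack=[empty] mem=[0,0,0,0]
After op 3 (push 10): stack=[10] mem=[0,0,0,0]
After op 4 (STO M0): stack=[empty] mem=[10,0,0,0]
After op 5 (RCL M0): stack=[10] mem=[10,0,0,0]
After op 6 (push 4): stack=[10,4] mem=[10,0,0,0]
After op 7 (pop): stack=[10] mem=[10,0,0,0]
After op 8 (RCL M0): stack=[10,10] mem=[10,0,0,0]
After op 9 (swap): stack=[10,10] mem=[10,0,0,0]
After op 10 (RCL M0): stack=[10,10,10] mem=[10,0,0,0]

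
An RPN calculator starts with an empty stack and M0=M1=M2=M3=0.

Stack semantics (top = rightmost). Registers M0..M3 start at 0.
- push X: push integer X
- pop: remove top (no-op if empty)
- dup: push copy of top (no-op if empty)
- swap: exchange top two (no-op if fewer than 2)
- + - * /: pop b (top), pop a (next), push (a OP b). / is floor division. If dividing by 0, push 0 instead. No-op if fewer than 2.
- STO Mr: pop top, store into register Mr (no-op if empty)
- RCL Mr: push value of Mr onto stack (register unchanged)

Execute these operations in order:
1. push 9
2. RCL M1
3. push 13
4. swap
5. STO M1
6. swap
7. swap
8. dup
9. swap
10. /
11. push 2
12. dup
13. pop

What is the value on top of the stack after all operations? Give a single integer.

After op 1 (push 9): stack=[9] mem=[0,0,0,0]
After op 2 (RCL M1): stack=[9,0] mem=[0,0,0,0]
After op 3 (push 13): stack=[9,0,13] mem=[0,0,0,0]
After op 4 (swap): stack=[9,13,0] mem=[0,0,0,0]
After op 5 (STO M1): stack=[9,13] mem=[0,0,0,0]
After op 6 (swap): stack=[13,9] mem=[0,0,0,0]
After op 7 (swap): stack=[9,13] mem=[0,0,0,0]
After op 8 (dup): stack=[9,13,13] mem=[0,0,0,0]
After op 9 (swap): stack=[9,13,13] mem=[0,0,0,0]
After op 10 (/): stack=[9,1] mem=[0,0,0,0]
After op 11 (push 2): stack=[9,1,2] mem=[0,0,0,0]
After op 12 (dup): stack=[9,1,2,2] mem=[0,0,0,0]
After op 13 (pop): stack=[9,1,2] mem=[0,0,0,0]

Answer: 2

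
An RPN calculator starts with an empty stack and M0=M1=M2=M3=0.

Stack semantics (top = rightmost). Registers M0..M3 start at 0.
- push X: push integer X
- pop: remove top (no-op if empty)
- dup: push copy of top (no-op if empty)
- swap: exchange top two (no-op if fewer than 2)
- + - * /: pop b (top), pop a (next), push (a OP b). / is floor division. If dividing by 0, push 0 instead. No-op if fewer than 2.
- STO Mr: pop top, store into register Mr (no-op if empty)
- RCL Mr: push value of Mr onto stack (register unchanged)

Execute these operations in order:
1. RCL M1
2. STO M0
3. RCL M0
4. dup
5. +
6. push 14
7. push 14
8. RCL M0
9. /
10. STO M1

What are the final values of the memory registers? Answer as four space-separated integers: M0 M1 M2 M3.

Answer: 0 0 0 0

Derivation:
After op 1 (RCL M1): stack=[0] mem=[0,0,0,0]
After op 2 (STO M0): stack=[empty] mem=[0,0,0,0]
After op 3 (RCL M0): stack=[0] mem=[0,0,0,0]
After op 4 (dup): stack=[0,0] mem=[0,0,0,0]
After op 5 (+): stack=[0] mem=[0,0,0,0]
After op 6 (push 14): stack=[0,14] mem=[0,0,0,0]
After op 7 (push 14): stack=[0,14,14] mem=[0,0,0,0]
After op 8 (RCL M0): stack=[0,14,14,0] mem=[0,0,0,0]
After op 9 (/): stack=[0,14,0] mem=[0,0,0,0]
After op 10 (STO M1): stack=[0,14] mem=[0,0,0,0]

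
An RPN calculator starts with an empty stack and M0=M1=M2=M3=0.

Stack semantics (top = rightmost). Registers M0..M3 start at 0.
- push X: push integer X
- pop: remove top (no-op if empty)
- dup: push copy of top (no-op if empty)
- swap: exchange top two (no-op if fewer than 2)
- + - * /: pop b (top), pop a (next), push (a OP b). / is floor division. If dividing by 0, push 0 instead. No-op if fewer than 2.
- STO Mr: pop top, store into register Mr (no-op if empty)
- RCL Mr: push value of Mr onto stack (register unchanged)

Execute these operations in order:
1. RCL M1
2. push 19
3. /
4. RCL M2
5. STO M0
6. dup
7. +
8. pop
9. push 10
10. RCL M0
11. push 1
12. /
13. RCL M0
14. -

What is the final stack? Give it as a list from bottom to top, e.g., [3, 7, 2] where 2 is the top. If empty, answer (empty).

Answer: [10, 0]

Derivation:
After op 1 (RCL M1): stack=[0] mem=[0,0,0,0]
After op 2 (push 19): stack=[0,19] mem=[0,0,0,0]
After op 3 (/): stack=[0] mem=[0,0,0,0]
After op 4 (RCL M2): stack=[0,0] mem=[0,0,0,0]
After op 5 (STO M0): stack=[0] mem=[0,0,0,0]
After op 6 (dup): stack=[0,0] mem=[0,0,0,0]
After op 7 (+): stack=[0] mem=[0,0,0,0]
After op 8 (pop): stack=[empty] mem=[0,0,0,0]
After op 9 (push 10): stack=[10] mem=[0,0,0,0]
After op 10 (RCL M0): stack=[10,0] mem=[0,0,0,0]
After op 11 (push 1): stack=[10,0,1] mem=[0,0,0,0]
After op 12 (/): stack=[10,0] mem=[0,0,0,0]
After op 13 (RCL M0): stack=[10,0,0] mem=[0,0,0,0]
After op 14 (-): stack=[10,0] mem=[0,0,0,0]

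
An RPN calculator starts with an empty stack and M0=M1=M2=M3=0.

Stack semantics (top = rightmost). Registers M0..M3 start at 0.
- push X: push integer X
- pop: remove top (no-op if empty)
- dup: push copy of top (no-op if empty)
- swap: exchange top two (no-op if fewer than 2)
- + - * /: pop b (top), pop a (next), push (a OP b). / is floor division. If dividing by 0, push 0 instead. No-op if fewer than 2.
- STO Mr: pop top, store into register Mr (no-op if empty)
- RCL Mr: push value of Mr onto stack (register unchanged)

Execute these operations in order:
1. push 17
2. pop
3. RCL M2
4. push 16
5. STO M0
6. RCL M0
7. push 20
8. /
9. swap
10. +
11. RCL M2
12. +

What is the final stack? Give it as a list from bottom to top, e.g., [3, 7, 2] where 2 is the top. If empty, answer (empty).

Answer: [0]

Derivation:
After op 1 (push 17): stack=[17] mem=[0,0,0,0]
After op 2 (pop): stack=[empty] mem=[0,0,0,0]
After op 3 (RCL M2): stack=[0] mem=[0,0,0,0]
After op 4 (push 16): stack=[0,16] mem=[0,0,0,0]
After op 5 (STO M0): stack=[0] mem=[16,0,0,0]
After op 6 (RCL M0): stack=[0,16] mem=[16,0,0,0]
After op 7 (push 20): stack=[0,16,20] mem=[16,0,0,0]
After op 8 (/): stack=[0,0] mem=[16,0,0,0]
After op 9 (swap): stack=[0,0] mem=[16,0,0,0]
After op 10 (+): stack=[0] mem=[16,0,0,0]
After op 11 (RCL M2): stack=[0,0] mem=[16,0,0,0]
After op 12 (+): stack=[0] mem=[16,0,0,0]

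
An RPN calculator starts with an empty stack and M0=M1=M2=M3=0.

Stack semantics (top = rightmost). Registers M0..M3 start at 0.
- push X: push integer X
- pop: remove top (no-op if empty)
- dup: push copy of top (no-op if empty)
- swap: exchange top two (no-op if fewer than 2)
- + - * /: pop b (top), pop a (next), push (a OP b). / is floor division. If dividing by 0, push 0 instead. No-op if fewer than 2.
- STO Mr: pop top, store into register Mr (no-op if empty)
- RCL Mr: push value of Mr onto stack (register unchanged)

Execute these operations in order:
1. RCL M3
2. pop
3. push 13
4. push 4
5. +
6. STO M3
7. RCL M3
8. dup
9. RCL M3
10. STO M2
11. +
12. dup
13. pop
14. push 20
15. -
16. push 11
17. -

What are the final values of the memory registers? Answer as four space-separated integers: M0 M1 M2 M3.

After op 1 (RCL M3): stack=[0] mem=[0,0,0,0]
After op 2 (pop): stack=[empty] mem=[0,0,0,0]
After op 3 (push 13): stack=[13] mem=[0,0,0,0]
After op 4 (push 4): stack=[13,4] mem=[0,0,0,0]
After op 5 (+): stack=[17] mem=[0,0,0,0]
After op 6 (STO M3): stack=[empty] mem=[0,0,0,17]
After op 7 (RCL M3): stack=[17] mem=[0,0,0,17]
After op 8 (dup): stack=[17,17] mem=[0,0,0,17]
After op 9 (RCL M3): stack=[17,17,17] mem=[0,0,0,17]
After op 10 (STO M2): stack=[17,17] mem=[0,0,17,17]
After op 11 (+): stack=[34] mem=[0,0,17,17]
After op 12 (dup): stack=[34,34] mem=[0,0,17,17]
After op 13 (pop): stack=[34] mem=[0,0,17,17]
After op 14 (push 20): stack=[34,20] mem=[0,0,17,17]
After op 15 (-): stack=[14] mem=[0,0,17,17]
After op 16 (push 11): stack=[14,11] mem=[0,0,17,17]
After op 17 (-): stack=[3] mem=[0,0,17,17]

Answer: 0 0 17 17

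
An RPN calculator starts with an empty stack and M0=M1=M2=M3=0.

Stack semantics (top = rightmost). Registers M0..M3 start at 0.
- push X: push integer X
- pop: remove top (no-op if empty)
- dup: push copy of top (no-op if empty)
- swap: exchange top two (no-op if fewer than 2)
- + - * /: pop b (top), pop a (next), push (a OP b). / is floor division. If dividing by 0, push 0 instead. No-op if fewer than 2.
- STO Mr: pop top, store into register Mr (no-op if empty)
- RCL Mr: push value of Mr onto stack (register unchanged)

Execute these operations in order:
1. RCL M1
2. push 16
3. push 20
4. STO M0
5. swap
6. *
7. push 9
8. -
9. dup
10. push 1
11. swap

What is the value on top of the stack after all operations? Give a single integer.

After op 1 (RCL M1): stack=[0] mem=[0,0,0,0]
After op 2 (push 16): stack=[0,16] mem=[0,0,0,0]
After op 3 (push 20): stack=[0,16,20] mem=[0,0,0,0]
After op 4 (STO M0): stack=[0,16] mem=[20,0,0,0]
After op 5 (swap): stack=[16,0] mem=[20,0,0,0]
After op 6 (*): stack=[0] mem=[20,0,0,0]
After op 7 (push 9): stack=[0,9] mem=[20,0,0,0]
After op 8 (-): stack=[-9] mem=[20,0,0,0]
After op 9 (dup): stack=[-9,-9] mem=[20,0,0,0]
After op 10 (push 1): stack=[-9,-9,1] mem=[20,0,0,0]
After op 11 (swap): stack=[-9,1,-9] mem=[20,0,0,0]

Answer: -9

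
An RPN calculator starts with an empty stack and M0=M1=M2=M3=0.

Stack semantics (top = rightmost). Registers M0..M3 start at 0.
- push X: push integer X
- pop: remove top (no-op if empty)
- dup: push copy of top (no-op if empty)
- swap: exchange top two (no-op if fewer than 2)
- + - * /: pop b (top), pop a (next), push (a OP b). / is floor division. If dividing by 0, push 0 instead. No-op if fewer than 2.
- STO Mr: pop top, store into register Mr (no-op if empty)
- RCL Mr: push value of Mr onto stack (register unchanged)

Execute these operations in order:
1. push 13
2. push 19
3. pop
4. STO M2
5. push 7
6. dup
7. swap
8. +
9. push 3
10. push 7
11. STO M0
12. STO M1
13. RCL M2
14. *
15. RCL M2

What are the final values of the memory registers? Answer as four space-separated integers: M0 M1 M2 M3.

Answer: 7 3 13 0

Derivation:
After op 1 (push 13): stack=[13] mem=[0,0,0,0]
After op 2 (push 19): stack=[13,19] mem=[0,0,0,0]
After op 3 (pop): stack=[13] mem=[0,0,0,0]
After op 4 (STO M2): stack=[empty] mem=[0,0,13,0]
After op 5 (push 7): stack=[7] mem=[0,0,13,0]
After op 6 (dup): stack=[7,7] mem=[0,0,13,0]
After op 7 (swap): stack=[7,7] mem=[0,0,13,0]
After op 8 (+): stack=[14] mem=[0,0,13,0]
After op 9 (push 3): stack=[14,3] mem=[0,0,13,0]
After op 10 (push 7): stack=[14,3,7] mem=[0,0,13,0]
After op 11 (STO M0): stack=[14,3] mem=[7,0,13,0]
After op 12 (STO M1): stack=[14] mem=[7,3,13,0]
After op 13 (RCL M2): stack=[14,13] mem=[7,3,13,0]
After op 14 (*): stack=[182] mem=[7,3,13,0]
After op 15 (RCL M2): stack=[182,13] mem=[7,3,13,0]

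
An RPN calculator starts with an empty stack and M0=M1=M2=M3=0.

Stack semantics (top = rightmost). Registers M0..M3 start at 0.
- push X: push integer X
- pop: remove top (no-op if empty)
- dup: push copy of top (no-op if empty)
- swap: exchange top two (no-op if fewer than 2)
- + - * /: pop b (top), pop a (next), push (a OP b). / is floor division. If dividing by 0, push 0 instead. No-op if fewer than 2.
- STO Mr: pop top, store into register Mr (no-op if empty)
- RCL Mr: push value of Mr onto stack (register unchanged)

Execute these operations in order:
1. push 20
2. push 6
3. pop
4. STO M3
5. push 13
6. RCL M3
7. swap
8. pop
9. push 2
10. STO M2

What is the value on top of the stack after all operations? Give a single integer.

Answer: 20

Derivation:
After op 1 (push 20): stack=[20] mem=[0,0,0,0]
After op 2 (push 6): stack=[20,6] mem=[0,0,0,0]
After op 3 (pop): stack=[20] mem=[0,0,0,0]
After op 4 (STO M3): stack=[empty] mem=[0,0,0,20]
After op 5 (push 13): stack=[13] mem=[0,0,0,20]
After op 6 (RCL M3): stack=[13,20] mem=[0,0,0,20]
After op 7 (swap): stack=[20,13] mem=[0,0,0,20]
After op 8 (pop): stack=[20] mem=[0,0,0,20]
After op 9 (push 2): stack=[20,2] mem=[0,0,0,20]
After op 10 (STO M2): stack=[20] mem=[0,0,2,20]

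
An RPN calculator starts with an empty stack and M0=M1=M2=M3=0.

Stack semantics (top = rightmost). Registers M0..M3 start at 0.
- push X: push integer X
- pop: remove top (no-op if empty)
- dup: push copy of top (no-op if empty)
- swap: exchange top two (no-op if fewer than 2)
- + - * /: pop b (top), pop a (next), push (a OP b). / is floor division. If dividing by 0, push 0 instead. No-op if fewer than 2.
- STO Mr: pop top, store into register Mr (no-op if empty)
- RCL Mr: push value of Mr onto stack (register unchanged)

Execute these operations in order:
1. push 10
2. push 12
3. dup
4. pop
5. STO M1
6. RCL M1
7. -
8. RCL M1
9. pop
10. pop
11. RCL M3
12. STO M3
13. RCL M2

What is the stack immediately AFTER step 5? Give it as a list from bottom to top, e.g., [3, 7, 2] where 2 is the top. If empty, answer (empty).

After op 1 (push 10): stack=[10] mem=[0,0,0,0]
After op 2 (push 12): stack=[10,12] mem=[0,0,0,0]
After op 3 (dup): stack=[10,12,12] mem=[0,0,0,0]
After op 4 (pop): stack=[10,12] mem=[0,0,0,0]
After op 5 (STO M1): stack=[10] mem=[0,12,0,0]

[10]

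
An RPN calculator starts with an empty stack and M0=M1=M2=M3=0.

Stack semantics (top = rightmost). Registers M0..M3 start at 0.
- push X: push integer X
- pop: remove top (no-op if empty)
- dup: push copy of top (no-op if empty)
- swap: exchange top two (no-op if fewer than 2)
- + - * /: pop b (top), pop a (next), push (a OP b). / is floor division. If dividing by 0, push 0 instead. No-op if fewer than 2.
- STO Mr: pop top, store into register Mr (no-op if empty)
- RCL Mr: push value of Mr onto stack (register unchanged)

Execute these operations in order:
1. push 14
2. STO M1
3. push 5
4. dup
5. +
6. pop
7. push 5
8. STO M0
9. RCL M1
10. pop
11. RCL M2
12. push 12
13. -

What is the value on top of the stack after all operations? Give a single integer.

Answer: -12

Derivation:
After op 1 (push 14): stack=[14] mem=[0,0,0,0]
After op 2 (STO M1): stack=[empty] mem=[0,14,0,0]
After op 3 (push 5): stack=[5] mem=[0,14,0,0]
After op 4 (dup): stack=[5,5] mem=[0,14,0,0]
After op 5 (+): stack=[10] mem=[0,14,0,0]
After op 6 (pop): stack=[empty] mem=[0,14,0,0]
After op 7 (push 5): stack=[5] mem=[0,14,0,0]
After op 8 (STO M0): stack=[empty] mem=[5,14,0,0]
After op 9 (RCL M1): stack=[14] mem=[5,14,0,0]
After op 10 (pop): stack=[empty] mem=[5,14,0,0]
After op 11 (RCL M2): stack=[0] mem=[5,14,0,0]
After op 12 (push 12): stack=[0,12] mem=[5,14,0,0]
After op 13 (-): stack=[-12] mem=[5,14,0,0]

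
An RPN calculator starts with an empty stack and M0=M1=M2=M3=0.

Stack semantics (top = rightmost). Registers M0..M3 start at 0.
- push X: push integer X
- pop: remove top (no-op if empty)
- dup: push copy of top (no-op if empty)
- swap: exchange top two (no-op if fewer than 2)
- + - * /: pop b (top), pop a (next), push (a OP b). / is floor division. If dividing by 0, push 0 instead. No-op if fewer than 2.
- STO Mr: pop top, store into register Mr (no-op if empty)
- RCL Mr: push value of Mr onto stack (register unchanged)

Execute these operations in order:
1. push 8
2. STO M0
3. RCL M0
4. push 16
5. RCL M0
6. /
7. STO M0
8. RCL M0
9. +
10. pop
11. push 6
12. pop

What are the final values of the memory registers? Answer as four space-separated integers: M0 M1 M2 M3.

After op 1 (push 8): stack=[8] mem=[0,0,0,0]
After op 2 (STO M0): stack=[empty] mem=[8,0,0,0]
After op 3 (RCL M0): stack=[8] mem=[8,0,0,0]
After op 4 (push 16): stack=[8,16] mem=[8,0,0,0]
After op 5 (RCL M0): stack=[8,16,8] mem=[8,0,0,0]
After op 6 (/): stack=[8,2] mem=[8,0,0,0]
After op 7 (STO M0): stack=[8] mem=[2,0,0,0]
After op 8 (RCL M0): stack=[8,2] mem=[2,0,0,0]
After op 9 (+): stack=[10] mem=[2,0,0,0]
After op 10 (pop): stack=[empty] mem=[2,0,0,0]
After op 11 (push 6): stack=[6] mem=[2,0,0,0]
After op 12 (pop): stack=[empty] mem=[2,0,0,0]

Answer: 2 0 0 0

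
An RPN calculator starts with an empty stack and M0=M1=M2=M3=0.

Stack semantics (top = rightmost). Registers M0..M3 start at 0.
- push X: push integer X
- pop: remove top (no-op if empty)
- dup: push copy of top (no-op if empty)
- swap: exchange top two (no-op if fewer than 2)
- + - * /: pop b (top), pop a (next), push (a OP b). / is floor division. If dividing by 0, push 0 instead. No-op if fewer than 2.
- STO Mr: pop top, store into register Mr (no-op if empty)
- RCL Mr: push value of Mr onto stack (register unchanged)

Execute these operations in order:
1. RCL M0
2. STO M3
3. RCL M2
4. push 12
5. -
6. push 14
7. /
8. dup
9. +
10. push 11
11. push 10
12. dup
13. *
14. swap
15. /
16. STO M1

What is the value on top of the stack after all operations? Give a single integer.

Answer: -2

Derivation:
After op 1 (RCL M0): stack=[0] mem=[0,0,0,0]
After op 2 (STO M3): stack=[empty] mem=[0,0,0,0]
After op 3 (RCL M2): stack=[0] mem=[0,0,0,0]
After op 4 (push 12): stack=[0,12] mem=[0,0,0,0]
After op 5 (-): stack=[-12] mem=[0,0,0,0]
After op 6 (push 14): stack=[-12,14] mem=[0,0,0,0]
After op 7 (/): stack=[-1] mem=[0,0,0,0]
After op 8 (dup): stack=[-1,-1] mem=[0,0,0,0]
After op 9 (+): stack=[-2] mem=[0,0,0,0]
After op 10 (push 11): stack=[-2,11] mem=[0,0,0,0]
After op 11 (push 10): stack=[-2,11,10] mem=[0,0,0,0]
After op 12 (dup): stack=[-2,11,10,10] mem=[0,0,0,0]
After op 13 (*): stack=[-2,11,100] mem=[0,0,0,0]
After op 14 (swap): stack=[-2,100,11] mem=[0,0,0,0]
After op 15 (/): stack=[-2,9] mem=[0,0,0,0]
After op 16 (STO M1): stack=[-2] mem=[0,9,0,0]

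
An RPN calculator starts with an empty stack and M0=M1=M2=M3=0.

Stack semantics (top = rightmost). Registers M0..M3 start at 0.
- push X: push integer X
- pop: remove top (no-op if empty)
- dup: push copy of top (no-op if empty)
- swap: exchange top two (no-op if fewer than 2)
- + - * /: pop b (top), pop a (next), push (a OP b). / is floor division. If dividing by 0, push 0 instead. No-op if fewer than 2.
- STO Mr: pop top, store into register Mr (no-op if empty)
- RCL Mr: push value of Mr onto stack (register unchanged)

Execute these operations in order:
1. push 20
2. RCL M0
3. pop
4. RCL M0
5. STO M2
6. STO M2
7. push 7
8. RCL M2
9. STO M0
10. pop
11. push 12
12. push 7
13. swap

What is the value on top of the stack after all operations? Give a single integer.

Answer: 12

Derivation:
After op 1 (push 20): stack=[20] mem=[0,0,0,0]
After op 2 (RCL M0): stack=[20,0] mem=[0,0,0,0]
After op 3 (pop): stack=[20] mem=[0,0,0,0]
After op 4 (RCL M0): stack=[20,0] mem=[0,0,0,0]
After op 5 (STO M2): stack=[20] mem=[0,0,0,0]
After op 6 (STO M2): stack=[empty] mem=[0,0,20,0]
After op 7 (push 7): stack=[7] mem=[0,0,20,0]
After op 8 (RCL M2): stack=[7,20] mem=[0,0,20,0]
After op 9 (STO M0): stack=[7] mem=[20,0,20,0]
After op 10 (pop): stack=[empty] mem=[20,0,20,0]
After op 11 (push 12): stack=[12] mem=[20,0,20,0]
After op 12 (push 7): stack=[12,7] mem=[20,0,20,0]
After op 13 (swap): stack=[7,12] mem=[20,0,20,0]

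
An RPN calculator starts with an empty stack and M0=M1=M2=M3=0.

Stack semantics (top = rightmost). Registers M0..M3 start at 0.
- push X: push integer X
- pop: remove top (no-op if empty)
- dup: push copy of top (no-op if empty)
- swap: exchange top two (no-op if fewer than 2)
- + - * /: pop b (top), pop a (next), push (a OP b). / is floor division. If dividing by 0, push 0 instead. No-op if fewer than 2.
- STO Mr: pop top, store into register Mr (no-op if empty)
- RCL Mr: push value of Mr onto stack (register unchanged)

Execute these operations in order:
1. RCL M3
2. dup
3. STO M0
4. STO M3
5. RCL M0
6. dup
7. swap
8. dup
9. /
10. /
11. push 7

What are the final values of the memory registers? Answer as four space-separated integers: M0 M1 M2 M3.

Answer: 0 0 0 0

Derivation:
After op 1 (RCL M3): stack=[0] mem=[0,0,0,0]
After op 2 (dup): stack=[0,0] mem=[0,0,0,0]
After op 3 (STO M0): stack=[0] mem=[0,0,0,0]
After op 4 (STO M3): stack=[empty] mem=[0,0,0,0]
After op 5 (RCL M0): stack=[0] mem=[0,0,0,0]
After op 6 (dup): stack=[0,0] mem=[0,0,0,0]
After op 7 (swap): stack=[0,0] mem=[0,0,0,0]
After op 8 (dup): stack=[0,0,0] mem=[0,0,0,0]
After op 9 (/): stack=[0,0] mem=[0,0,0,0]
After op 10 (/): stack=[0] mem=[0,0,0,0]
After op 11 (push 7): stack=[0,7] mem=[0,0,0,0]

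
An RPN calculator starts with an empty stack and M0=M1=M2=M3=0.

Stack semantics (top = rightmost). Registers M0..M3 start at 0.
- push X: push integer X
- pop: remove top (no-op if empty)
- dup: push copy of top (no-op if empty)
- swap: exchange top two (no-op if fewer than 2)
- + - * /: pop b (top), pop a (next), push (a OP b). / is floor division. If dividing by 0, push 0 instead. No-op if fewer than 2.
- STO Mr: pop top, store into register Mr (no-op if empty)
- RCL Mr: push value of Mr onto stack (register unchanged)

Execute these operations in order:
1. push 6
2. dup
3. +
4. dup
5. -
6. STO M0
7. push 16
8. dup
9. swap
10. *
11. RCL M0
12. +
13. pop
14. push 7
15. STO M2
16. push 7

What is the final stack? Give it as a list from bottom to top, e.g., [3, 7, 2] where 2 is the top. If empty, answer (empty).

After op 1 (push 6): stack=[6] mem=[0,0,0,0]
After op 2 (dup): stack=[6,6] mem=[0,0,0,0]
After op 3 (+): stack=[12] mem=[0,0,0,0]
After op 4 (dup): stack=[12,12] mem=[0,0,0,0]
After op 5 (-): stack=[0] mem=[0,0,0,0]
After op 6 (STO M0): stack=[empty] mem=[0,0,0,0]
After op 7 (push 16): stack=[16] mem=[0,0,0,0]
After op 8 (dup): stack=[16,16] mem=[0,0,0,0]
After op 9 (swap): stack=[16,16] mem=[0,0,0,0]
After op 10 (*): stack=[256] mem=[0,0,0,0]
After op 11 (RCL M0): stack=[256,0] mem=[0,0,0,0]
After op 12 (+): stack=[256] mem=[0,0,0,0]
After op 13 (pop): stack=[empty] mem=[0,0,0,0]
After op 14 (push 7): stack=[7] mem=[0,0,0,0]
After op 15 (STO M2): stack=[empty] mem=[0,0,7,0]
After op 16 (push 7): stack=[7] mem=[0,0,7,0]

Answer: [7]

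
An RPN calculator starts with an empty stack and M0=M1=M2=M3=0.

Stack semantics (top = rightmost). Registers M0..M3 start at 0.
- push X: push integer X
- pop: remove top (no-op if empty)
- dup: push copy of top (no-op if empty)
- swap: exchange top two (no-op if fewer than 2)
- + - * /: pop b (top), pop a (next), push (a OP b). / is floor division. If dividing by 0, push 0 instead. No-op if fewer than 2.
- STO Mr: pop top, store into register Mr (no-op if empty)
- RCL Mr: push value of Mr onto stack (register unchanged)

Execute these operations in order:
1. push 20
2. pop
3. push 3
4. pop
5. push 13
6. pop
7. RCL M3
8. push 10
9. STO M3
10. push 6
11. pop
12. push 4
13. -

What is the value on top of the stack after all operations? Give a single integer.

After op 1 (push 20): stack=[20] mem=[0,0,0,0]
After op 2 (pop): stack=[empty] mem=[0,0,0,0]
After op 3 (push 3): stack=[3] mem=[0,0,0,0]
After op 4 (pop): stack=[empty] mem=[0,0,0,0]
After op 5 (push 13): stack=[13] mem=[0,0,0,0]
After op 6 (pop): stack=[empty] mem=[0,0,0,0]
After op 7 (RCL M3): stack=[0] mem=[0,0,0,0]
After op 8 (push 10): stack=[0,10] mem=[0,0,0,0]
After op 9 (STO M3): stack=[0] mem=[0,0,0,10]
After op 10 (push 6): stack=[0,6] mem=[0,0,0,10]
After op 11 (pop): stack=[0] mem=[0,0,0,10]
After op 12 (push 4): stack=[0,4] mem=[0,0,0,10]
After op 13 (-): stack=[-4] mem=[0,0,0,10]

Answer: -4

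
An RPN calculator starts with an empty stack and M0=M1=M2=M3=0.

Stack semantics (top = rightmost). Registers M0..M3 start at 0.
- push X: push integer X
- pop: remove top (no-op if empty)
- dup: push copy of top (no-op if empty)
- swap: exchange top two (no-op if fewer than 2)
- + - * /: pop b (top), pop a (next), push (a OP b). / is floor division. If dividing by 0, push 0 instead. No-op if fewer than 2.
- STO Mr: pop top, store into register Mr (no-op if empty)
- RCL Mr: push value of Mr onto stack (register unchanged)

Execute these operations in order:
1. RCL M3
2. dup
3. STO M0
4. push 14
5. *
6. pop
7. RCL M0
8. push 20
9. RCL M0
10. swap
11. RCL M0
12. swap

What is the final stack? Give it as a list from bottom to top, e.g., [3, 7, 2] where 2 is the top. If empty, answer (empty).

After op 1 (RCL M3): stack=[0] mem=[0,0,0,0]
After op 2 (dup): stack=[0,0] mem=[0,0,0,0]
After op 3 (STO M0): stack=[0] mem=[0,0,0,0]
After op 4 (push 14): stack=[0,14] mem=[0,0,0,0]
After op 5 (*): stack=[0] mem=[0,0,0,0]
After op 6 (pop): stack=[empty] mem=[0,0,0,0]
After op 7 (RCL M0): stack=[0] mem=[0,0,0,0]
After op 8 (push 20): stack=[0,20] mem=[0,0,0,0]
After op 9 (RCL M0): stack=[0,20,0] mem=[0,0,0,0]
After op 10 (swap): stack=[0,0,20] mem=[0,0,0,0]
After op 11 (RCL M0): stack=[0,0,20,0] mem=[0,0,0,0]
After op 12 (swap): stack=[0,0,0,20] mem=[0,0,0,0]

Answer: [0, 0, 0, 20]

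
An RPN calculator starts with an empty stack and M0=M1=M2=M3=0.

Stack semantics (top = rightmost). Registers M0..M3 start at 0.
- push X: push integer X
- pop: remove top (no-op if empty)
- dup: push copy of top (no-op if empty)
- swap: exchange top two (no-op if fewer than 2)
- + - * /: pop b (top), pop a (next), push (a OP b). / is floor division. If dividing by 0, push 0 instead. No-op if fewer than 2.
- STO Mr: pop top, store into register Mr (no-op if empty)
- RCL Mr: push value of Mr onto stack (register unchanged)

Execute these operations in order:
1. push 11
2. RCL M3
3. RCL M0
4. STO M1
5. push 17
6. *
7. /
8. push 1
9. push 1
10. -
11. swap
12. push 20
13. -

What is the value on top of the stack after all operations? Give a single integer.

Answer: -20

Derivation:
After op 1 (push 11): stack=[11] mem=[0,0,0,0]
After op 2 (RCL M3): stack=[11,0] mem=[0,0,0,0]
After op 3 (RCL M0): stack=[11,0,0] mem=[0,0,0,0]
After op 4 (STO M1): stack=[11,0] mem=[0,0,0,0]
After op 5 (push 17): stack=[11,0,17] mem=[0,0,0,0]
After op 6 (*): stack=[11,0] mem=[0,0,0,0]
After op 7 (/): stack=[0] mem=[0,0,0,0]
After op 8 (push 1): stack=[0,1] mem=[0,0,0,0]
After op 9 (push 1): stack=[0,1,1] mem=[0,0,0,0]
After op 10 (-): stack=[0,0] mem=[0,0,0,0]
After op 11 (swap): stack=[0,0] mem=[0,0,0,0]
After op 12 (push 20): stack=[0,0,20] mem=[0,0,0,0]
After op 13 (-): stack=[0,-20] mem=[0,0,0,0]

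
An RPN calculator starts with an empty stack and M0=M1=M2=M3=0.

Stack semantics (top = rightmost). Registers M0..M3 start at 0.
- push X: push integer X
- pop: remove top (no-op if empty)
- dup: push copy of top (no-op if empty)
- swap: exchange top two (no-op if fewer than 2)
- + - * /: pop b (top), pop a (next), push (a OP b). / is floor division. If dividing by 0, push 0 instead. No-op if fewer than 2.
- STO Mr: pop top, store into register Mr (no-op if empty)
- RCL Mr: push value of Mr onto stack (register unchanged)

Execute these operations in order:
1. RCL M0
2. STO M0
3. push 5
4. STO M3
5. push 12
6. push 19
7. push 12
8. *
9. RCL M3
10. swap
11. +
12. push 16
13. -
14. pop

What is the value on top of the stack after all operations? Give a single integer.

Answer: 12

Derivation:
After op 1 (RCL M0): stack=[0] mem=[0,0,0,0]
After op 2 (STO M0): stack=[empty] mem=[0,0,0,0]
After op 3 (push 5): stack=[5] mem=[0,0,0,0]
After op 4 (STO M3): stack=[empty] mem=[0,0,0,5]
After op 5 (push 12): stack=[12] mem=[0,0,0,5]
After op 6 (push 19): stack=[12,19] mem=[0,0,0,5]
After op 7 (push 12): stack=[12,19,12] mem=[0,0,0,5]
After op 8 (*): stack=[12,228] mem=[0,0,0,5]
After op 9 (RCL M3): stack=[12,228,5] mem=[0,0,0,5]
After op 10 (swap): stack=[12,5,228] mem=[0,0,0,5]
After op 11 (+): stack=[12,233] mem=[0,0,0,5]
After op 12 (push 16): stack=[12,233,16] mem=[0,0,0,5]
After op 13 (-): stack=[12,217] mem=[0,0,0,5]
After op 14 (pop): stack=[12] mem=[0,0,0,5]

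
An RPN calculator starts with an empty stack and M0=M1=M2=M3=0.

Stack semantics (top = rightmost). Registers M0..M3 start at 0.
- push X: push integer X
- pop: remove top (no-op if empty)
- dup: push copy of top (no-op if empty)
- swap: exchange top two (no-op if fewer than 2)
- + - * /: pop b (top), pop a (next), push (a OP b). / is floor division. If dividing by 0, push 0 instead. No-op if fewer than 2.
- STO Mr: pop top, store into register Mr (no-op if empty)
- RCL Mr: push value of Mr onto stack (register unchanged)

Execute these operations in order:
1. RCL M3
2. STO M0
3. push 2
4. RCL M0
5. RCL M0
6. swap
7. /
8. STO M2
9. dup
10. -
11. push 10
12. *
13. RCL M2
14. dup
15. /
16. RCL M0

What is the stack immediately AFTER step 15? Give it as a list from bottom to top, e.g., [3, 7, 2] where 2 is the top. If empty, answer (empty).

After op 1 (RCL M3): stack=[0] mem=[0,0,0,0]
After op 2 (STO M0): stack=[empty] mem=[0,0,0,0]
After op 3 (push 2): stack=[2] mem=[0,0,0,0]
After op 4 (RCL M0): stack=[2,0] mem=[0,0,0,0]
After op 5 (RCL M0): stack=[2,0,0] mem=[0,0,0,0]
After op 6 (swap): stack=[2,0,0] mem=[0,0,0,0]
After op 7 (/): stack=[2,0] mem=[0,0,0,0]
After op 8 (STO M2): stack=[2] mem=[0,0,0,0]
After op 9 (dup): stack=[2,2] mem=[0,0,0,0]
After op 10 (-): stack=[0] mem=[0,0,0,0]
After op 11 (push 10): stack=[0,10] mem=[0,0,0,0]
After op 12 (*): stack=[0] mem=[0,0,0,0]
After op 13 (RCL M2): stack=[0,0] mem=[0,0,0,0]
After op 14 (dup): stack=[0,0,0] mem=[0,0,0,0]
After op 15 (/): stack=[0,0] mem=[0,0,0,0]

[0, 0]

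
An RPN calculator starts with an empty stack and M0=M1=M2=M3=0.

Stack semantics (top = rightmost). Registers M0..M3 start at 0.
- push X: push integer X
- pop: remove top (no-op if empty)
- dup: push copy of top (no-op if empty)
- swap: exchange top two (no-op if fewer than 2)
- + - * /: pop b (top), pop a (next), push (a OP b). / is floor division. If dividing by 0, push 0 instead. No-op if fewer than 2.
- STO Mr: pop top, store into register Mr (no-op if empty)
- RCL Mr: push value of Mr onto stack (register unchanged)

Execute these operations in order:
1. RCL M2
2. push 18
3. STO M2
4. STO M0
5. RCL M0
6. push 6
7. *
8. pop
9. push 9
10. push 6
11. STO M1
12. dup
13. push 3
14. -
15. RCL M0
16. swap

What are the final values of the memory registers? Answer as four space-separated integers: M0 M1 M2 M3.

After op 1 (RCL M2): stack=[0] mem=[0,0,0,0]
After op 2 (push 18): stack=[0,18] mem=[0,0,0,0]
After op 3 (STO M2): stack=[0] mem=[0,0,18,0]
After op 4 (STO M0): stack=[empty] mem=[0,0,18,0]
After op 5 (RCL M0): stack=[0] mem=[0,0,18,0]
After op 6 (push 6): stack=[0,6] mem=[0,0,18,0]
After op 7 (*): stack=[0] mem=[0,0,18,0]
After op 8 (pop): stack=[empty] mem=[0,0,18,0]
After op 9 (push 9): stack=[9] mem=[0,0,18,0]
After op 10 (push 6): stack=[9,6] mem=[0,0,18,0]
After op 11 (STO M1): stack=[9] mem=[0,6,18,0]
After op 12 (dup): stack=[9,9] mem=[0,6,18,0]
After op 13 (push 3): stack=[9,9,3] mem=[0,6,18,0]
After op 14 (-): stack=[9,6] mem=[0,6,18,0]
After op 15 (RCL M0): stack=[9,6,0] mem=[0,6,18,0]
After op 16 (swap): stack=[9,0,6] mem=[0,6,18,0]

Answer: 0 6 18 0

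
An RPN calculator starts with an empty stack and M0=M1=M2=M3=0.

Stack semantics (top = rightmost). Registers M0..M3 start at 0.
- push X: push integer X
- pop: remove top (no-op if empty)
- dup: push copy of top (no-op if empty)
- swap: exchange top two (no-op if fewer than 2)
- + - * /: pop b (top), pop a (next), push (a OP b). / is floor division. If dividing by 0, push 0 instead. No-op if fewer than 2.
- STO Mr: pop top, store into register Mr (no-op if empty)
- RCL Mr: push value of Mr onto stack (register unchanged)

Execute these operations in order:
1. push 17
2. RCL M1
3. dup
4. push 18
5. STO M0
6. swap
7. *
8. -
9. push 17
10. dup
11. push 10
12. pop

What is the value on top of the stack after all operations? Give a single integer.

Answer: 17

Derivation:
After op 1 (push 17): stack=[17] mem=[0,0,0,0]
After op 2 (RCL M1): stack=[17,0] mem=[0,0,0,0]
After op 3 (dup): stack=[17,0,0] mem=[0,0,0,0]
After op 4 (push 18): stack=[17,0,0,18] mem=[0,0,0,0]
After op 5 (STO M0): stack=[17,0,0] mem=[18,0,0,0]
After op 6 (swap): stack=[17,0,0] mem=[18,0,0,0]
After op 7 (*): stack=[17,0] mem=[18,0,0,0]
After op 8 (-): stack=[17] mem=[18,0,0,0]
After op 9 (push 17): stack=[17,17] mem=[18,0,0,0]
After op 10 (dup): stack=[17,17,17] mem=[18,0,0,0]
After op 11 (push 10): stack=[17,17,17,10] mem=[18,0,0,0]
After op 12 (pop): stack=[17,17,17] mem=[18,0,0,0]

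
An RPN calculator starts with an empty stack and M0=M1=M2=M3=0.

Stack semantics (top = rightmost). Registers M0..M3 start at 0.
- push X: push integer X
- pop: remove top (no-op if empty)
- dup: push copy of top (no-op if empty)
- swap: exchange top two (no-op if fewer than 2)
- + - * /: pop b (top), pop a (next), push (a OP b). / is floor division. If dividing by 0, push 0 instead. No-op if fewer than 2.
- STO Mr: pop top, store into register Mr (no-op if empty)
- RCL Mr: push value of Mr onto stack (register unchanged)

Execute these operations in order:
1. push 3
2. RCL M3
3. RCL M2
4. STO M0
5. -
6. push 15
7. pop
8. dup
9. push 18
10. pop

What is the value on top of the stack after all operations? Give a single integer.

After op 1 (push 3): stack=[3] mem=[0,0,0,0]
After op 2 (RCL M3): stack=[3,0] mem=[0,0,0,0]
After op 3 (RCL M2): stack=[3,0,0] mem=[0,0,0,0]
After op 4 (STO M0): stack=[3,0] mem=[0,0,0,0]
After op 5 (-): stack=[3] mem=[0,0,0,0]
After op 6 (push 15): stack=[3,15] mem=[0,0,0,0]
After op 7 (pop): stack=[3] mem=[0,0,0,0]
After op 8 (dup): stack=[3,3] mem=[0,0,0,0]
After op 9 (push 18): stack=[3,3,18] mem=[0,0,0,0]
After op 10 (pop): stack=[3,3] mem=[0,0,0,0]

Answer: 3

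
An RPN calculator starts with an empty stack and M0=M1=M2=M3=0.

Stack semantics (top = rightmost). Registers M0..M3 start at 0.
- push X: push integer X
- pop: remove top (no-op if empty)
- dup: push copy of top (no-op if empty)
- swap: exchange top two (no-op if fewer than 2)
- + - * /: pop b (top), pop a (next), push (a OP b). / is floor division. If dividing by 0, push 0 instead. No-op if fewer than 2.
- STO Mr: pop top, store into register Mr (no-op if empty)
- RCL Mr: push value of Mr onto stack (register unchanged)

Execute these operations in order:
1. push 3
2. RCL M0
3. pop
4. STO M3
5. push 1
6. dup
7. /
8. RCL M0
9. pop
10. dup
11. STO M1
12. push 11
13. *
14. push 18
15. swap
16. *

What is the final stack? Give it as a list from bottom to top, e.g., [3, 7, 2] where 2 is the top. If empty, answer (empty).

After op 1 (push 3): stack=[3] mem=[0,0,0,0]
After op 2 (RCL M0): stack=[3,0] mem=[0,0,0,0]
After op 3 (pop): stack=[3] mem=[0,0,0,0]
After op 4 (STO M3): stack=[empty] mem=[0,0,0,3]
After op 5 (push 1): stack=[1] mem=[0,0,0,3]
After op 6 (dup): stack=[1,1] mem=[0,0,0,3]
After op 7 (/): stack=[1] mem=[0,0,0,3]
After op 8 (RCL M0): stack=[1,0] mem=[0,0,0,3]
After op 9 (pop): stack=[1] mem=[0,0,0,3]
After op 10 (dup): stack=[1,1] mem=[0,0,0,3]
After op 11 (STO M1): stack=[1] mem=[0,1,0,3]
After op 12 (push 11): stack=[1,11] mem=[0,1,0,3]
After op 13 (*): stack=[11] mem=[0,1,0,3]
After op 14 (push 18): stack=[11,18] mem=[0,1,0,3]
After op 15 (swap): stack=[18,11] mem=[0,1,0,3]
After op 16 (*): stack=[198] mem=[0,1,0,3]

Answer: [198]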